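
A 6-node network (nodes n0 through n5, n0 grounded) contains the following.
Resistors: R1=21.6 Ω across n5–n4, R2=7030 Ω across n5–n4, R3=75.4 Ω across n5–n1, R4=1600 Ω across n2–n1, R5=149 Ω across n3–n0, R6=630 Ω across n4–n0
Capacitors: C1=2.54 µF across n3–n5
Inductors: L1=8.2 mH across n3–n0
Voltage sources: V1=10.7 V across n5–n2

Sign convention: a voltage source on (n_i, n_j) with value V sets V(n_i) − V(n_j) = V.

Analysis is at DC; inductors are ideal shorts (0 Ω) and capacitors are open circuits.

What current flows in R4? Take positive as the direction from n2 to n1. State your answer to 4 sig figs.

-0.006387 A

MNA unknowns: 5 node voltages V₁..V_5 plus 2 source currents (L1, V1)
R1: Y=0.04630 on G[5,4]
C1: Y=0.000 on G[3,5]
R2: Y=0.0001422 on G[5,4]
L1: row V3−V0=0, i_L1 at 3,0
R3: Y=0.01326 on G[5,1]
R4: Y=0.0006250 on G[2,1]
R5: Y=0.006711 on G[3,0]
R6: Y=0.001587 on G[4,0]
V1: row V5−V2=10.7, i_V1 at 5,2
solve → V1=-0.4815, V2=-10.70, V3=0.000, V4=0.000, V5=0.000
aux → i_L1=0.000, i_V1=-0.006387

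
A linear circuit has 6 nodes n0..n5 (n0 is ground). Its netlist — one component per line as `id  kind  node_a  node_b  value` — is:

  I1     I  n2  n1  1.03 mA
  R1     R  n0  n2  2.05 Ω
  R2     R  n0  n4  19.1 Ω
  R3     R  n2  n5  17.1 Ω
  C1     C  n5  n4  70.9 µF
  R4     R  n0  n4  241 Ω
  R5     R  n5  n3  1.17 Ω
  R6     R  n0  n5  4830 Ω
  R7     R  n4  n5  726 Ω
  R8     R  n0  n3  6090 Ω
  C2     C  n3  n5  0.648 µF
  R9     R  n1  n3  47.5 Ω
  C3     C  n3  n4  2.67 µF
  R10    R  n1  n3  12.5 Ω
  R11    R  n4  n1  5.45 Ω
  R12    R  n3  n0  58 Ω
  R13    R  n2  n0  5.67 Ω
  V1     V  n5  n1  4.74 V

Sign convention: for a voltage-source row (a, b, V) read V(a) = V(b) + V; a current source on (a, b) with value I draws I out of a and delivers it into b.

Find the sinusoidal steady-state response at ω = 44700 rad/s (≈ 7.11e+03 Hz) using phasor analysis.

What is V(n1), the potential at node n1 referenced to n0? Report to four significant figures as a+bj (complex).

-4.647-0.1280j V

Element admittances at ω=44700 rad/s:
  I1: injects 0.00103 A into n1 (from n2)
  Y(R1) = 0.4878+0.000j S between n0,n2
  Y(R2) = 0.05236+0.000j S between n0,n4
  Y(R3) = 0.05848+0.000j S between n2,n5
  Y(C1) = 0.000+3.169j S between n5,n4
  Y(R4) = 0.004149+0.000j S between n0,n4
  Y(R5) = 0.8547+0.000j S between n5,n3
  Y(R6) = 0.0002070+0.000j S between n0,n5
  Y(R7) = 0.001377+0.000j S between n4,n5
  Y(R8) = 0.0001642+0.000j S between n0,n3
  Y(C2) = 0.000+0.02897j S between n3,n5
  Y(R9) = 0.02105+0.000j S between n1,n3
  Y(C3) = 0.000+0.1193j S between n3,n4
  Y(R10) = 0.08000+0.000j S between n1,n3
  Y(R11) = 0.1835+0.000j S between n4,n1
  Y(R12) = 0.01724+0.000j S between n3,n0
  Y(R13) = 0.1764+0.000j S between n2,n0
  V1: constraint V(n5)−V(n1) = 4.74
Assemble and solve the 6×6 MNA system:
  V(n1)=-4.647-0.1280j  V(n2)=0.006134-0.01036j  V(n3)=-0.4215-0.05169j  V(n4)=0.05739+0.1382j  V(n5)=0.09341-0.1280j
  i(V1)=-1.291-0.05656j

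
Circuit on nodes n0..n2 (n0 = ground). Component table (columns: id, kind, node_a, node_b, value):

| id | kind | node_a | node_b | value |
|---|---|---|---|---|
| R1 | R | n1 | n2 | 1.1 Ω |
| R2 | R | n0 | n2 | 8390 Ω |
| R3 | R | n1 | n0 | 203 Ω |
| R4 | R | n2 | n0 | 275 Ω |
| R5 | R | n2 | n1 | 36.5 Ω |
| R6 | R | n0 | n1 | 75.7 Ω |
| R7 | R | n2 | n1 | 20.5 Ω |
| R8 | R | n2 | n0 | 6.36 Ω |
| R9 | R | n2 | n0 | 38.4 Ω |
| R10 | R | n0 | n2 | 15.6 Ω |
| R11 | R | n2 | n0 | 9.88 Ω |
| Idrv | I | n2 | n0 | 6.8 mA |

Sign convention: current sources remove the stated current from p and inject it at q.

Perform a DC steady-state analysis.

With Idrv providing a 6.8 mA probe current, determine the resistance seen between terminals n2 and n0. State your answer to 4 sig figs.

R_eq = 2.702 Ω

Apply KCL at each of the 2 non-ground nodes and solve the resulting linear system.
Node n1: branches {R1, R3, R5, R6, R7} → V_1 = -0.01804
Node n2: branches {R1, R2, R4, R5, R7, R8, R9, R10, R11, Idrv} → V_2 = -0.01837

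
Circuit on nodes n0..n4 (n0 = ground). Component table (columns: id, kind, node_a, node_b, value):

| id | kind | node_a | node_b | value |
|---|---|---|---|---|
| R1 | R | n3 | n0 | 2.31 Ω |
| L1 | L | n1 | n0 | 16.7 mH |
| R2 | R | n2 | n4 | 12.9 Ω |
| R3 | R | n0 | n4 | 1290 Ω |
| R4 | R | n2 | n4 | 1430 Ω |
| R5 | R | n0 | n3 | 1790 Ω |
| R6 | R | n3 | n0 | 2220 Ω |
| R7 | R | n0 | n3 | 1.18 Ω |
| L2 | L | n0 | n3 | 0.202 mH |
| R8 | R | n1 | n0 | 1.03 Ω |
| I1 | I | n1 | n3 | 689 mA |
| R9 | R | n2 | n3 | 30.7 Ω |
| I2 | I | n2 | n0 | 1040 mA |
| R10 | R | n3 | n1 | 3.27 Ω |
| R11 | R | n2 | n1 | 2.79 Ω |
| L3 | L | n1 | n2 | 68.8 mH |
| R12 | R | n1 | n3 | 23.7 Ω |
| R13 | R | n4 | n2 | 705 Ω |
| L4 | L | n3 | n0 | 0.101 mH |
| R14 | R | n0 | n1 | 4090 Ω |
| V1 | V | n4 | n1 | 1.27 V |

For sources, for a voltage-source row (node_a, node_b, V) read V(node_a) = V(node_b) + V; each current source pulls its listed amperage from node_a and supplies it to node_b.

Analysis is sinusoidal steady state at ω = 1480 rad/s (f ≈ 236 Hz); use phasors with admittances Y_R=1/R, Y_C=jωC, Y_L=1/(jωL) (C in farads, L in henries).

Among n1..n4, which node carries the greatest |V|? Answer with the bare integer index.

Element admittances at ω=1480 rad/s:
  Y(R1) = 0.4329+0.000j S between n3,n0
  Y(L1) = 0.000-0.04046j S between n1,n0
  Y(R2) = 0.07752+0.000j S between n2,n4
  Y(R3) = 0.0007752+0.000j S between n0,n4
  Y(R4) = 0.0006993+0.000j S between n2,n4
  Y(R5) = 0.0005587+0.000j S between n0,n3
  Y(R6) = 0.0004505+0.000j S between n3,n0
  Y(R7) = 0.8475+0.000j S between n0,n3
  Y(L2) = 0.000-3.345j S between n0,n3
  Y(R8) = 0.9709+0.000j S between n1,n0
  I1: injects 0.689 A into n3 (from n1)
  Y(R9) = 0.03257+0.000j S between n2,n3
  I2: injects 1.04 A into n0 (from n2)
  Y(R10) = 0.3058+0.000j S between n3,n1
  Y(R11) = 0.3584+0.000j S between n2,n1
  Y(L3) = 0.000-0.009821j S between n1,n2
  Y(R12) = 0.04219+0.000j S between n1,n3
  Y(R13) = 0.001418+0.000j S between n4,n2
  Y(L4) = 0.000-6.690j S between n3,n0
  Y(R14) = 0.0002445+0.000j S between n0,n1
  V1: constraint V(n4)−V(n1) = 1.27
Assemble and solve the 5×5 MNA system:
  V(n1)=-1.231-0.03169j  V(n2)=-3.140-0.06828j  V(n3)=0.003828+0.01514j  V(n4)=0.03887-0.03169j
  i(V1)=-0.2532-0.002889j

2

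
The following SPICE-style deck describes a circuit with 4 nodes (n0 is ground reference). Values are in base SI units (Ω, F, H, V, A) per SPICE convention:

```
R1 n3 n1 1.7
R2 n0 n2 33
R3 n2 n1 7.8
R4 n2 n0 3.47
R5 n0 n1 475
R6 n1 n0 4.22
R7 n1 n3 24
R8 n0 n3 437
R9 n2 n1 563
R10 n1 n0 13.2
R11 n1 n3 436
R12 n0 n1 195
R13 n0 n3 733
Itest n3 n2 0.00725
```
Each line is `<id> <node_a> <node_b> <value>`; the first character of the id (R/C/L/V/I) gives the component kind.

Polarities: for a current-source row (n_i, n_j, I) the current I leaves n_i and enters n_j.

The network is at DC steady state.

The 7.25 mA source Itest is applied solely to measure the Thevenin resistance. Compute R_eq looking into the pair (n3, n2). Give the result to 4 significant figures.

R_eq = 4.996 Ω

Element admittances at DC:
  Y(R1) = 0.5882 S between n3,n1
  Y(R2) = 0.03030 S between n0,n2
  Y(R3) = 0.1282 S between n2,n1
  Y(R4) = 0.2882 S between n2,n0
  Y(R5) = 0.002105 S between n0,n1
  Y(R6) = 0.2370 S between n1,n0
  Y(R7) = 0.04167 S between n1,n3
  Y(R8) = 0.002288 S between n0,n3
  Y(R9) = 0.001776 S between n2,n1
  Y(R10) = 0.07576 S between n1,n0
  Y(R11) = 0.002294 S between n1,n3
  Y(R12) = 0.005128 S between n0,n1
  Y(R13) = 0.001364 S between n0,n3
  Itest: injects 0.00725 A into n2 (from n3)
Assemble and solve the 3×3 MNA system:
  V(n1)=-0.01228  V(n2)=0.01261  V(n3)=-0.02361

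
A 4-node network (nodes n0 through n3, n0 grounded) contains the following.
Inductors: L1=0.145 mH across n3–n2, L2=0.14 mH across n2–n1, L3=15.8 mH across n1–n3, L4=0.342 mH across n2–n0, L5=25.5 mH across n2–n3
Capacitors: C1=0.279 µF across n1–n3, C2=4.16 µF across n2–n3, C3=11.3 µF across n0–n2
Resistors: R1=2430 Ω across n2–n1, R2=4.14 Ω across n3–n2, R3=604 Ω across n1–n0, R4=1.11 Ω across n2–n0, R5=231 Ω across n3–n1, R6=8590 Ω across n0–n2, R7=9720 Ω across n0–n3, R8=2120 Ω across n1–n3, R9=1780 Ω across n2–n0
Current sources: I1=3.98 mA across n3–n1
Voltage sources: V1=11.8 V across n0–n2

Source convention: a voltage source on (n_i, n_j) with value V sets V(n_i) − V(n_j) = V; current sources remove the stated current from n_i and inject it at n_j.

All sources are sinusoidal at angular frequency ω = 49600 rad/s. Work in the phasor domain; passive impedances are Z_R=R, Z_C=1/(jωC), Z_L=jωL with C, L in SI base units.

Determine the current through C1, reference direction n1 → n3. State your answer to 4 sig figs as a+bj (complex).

Element admittances at ω=49600 rad/s:
  Y(L1) = 0.000-0.1390j S between n3,n2
  Y(C1) = 0.000+0.01384j S between n1,n3
  Y(L2) = 0.000-0.1440j S between n2,n1
  Y(R1) = 0.0004115+0.000j S between n2,n1
  Y(R2) = 0.2415+0.000j S between n3,n2
  Y(R3) = 0.001656+0.000j S between n1,n0
  Y(C2) = 0.000+0.2063j S between n2,n3
  Y(L3) = 0.000-0.001276j S between n1,n3
  Y(R4) = 0.9009+0.000j S between n2,n0
  Y(L4) = 0.000-0.05895j S between n2,n0
  Y(C3) = 0.000+0.5605j S between n0,n2
  Y(R5) = 0.004329+0.000j S between n3,n1
  Y(R6) = 0.0001164+0.000j S between n0,n2
  Y(L5) = 0.000-0.0007906j S between n2,n3
  I1: injects 0.00398 A into n1 (from n3)
  Y(R7) = 0.0001029+0.000j S between n0,n3
  Y(R8) = 0.0004717+0.000j S between n1,n3
  Y(R9) = 0.0005618+0.000j S between n2,n0
  V1: constraint V(n0)−V(n2) = 11.8
Assemble and solve the 4×4 MNA system:
  V(n1)=-11.79+0.1768j  V(n2)=-11.80+0.000j  V(n3)=-11.82+0.009436j
  i(V1)=-10.66-5.918j

-0.002316+0.0003809j A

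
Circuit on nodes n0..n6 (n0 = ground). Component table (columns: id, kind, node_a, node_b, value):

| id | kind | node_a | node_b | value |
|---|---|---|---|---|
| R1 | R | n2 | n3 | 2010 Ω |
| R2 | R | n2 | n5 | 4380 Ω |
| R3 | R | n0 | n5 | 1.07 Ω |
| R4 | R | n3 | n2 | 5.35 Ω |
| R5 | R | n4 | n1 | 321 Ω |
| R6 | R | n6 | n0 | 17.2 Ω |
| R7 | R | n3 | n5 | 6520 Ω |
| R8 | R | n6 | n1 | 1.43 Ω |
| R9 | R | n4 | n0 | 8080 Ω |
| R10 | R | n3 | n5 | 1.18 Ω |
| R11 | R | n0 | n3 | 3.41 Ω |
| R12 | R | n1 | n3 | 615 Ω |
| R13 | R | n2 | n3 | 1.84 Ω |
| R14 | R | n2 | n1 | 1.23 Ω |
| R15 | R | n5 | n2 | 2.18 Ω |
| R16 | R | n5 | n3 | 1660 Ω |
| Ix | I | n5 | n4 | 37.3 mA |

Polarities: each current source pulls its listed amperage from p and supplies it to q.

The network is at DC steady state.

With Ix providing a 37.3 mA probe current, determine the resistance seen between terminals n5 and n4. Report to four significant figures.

Element admittances at DC:
  Y(R1) = 0.0004975 S between n2,n3
  Y(R2) = 0.0002283 S between n2,n5
  Y(R3) = 0.9346 S between n0,n5
  Y(R4) = 0.1869 S between n3,n2
  Y(R5) = 0.003115 S between n4,n1
  Y(R6) = 0.05814 S between n6,n0
  Y(R7) = 0.0001534 S between n3,n5
  Y(R8) = 0.6993 S between n6,n1
  Y(R9) = 0.0001238 S between n4,n0
  Y(R10) = 0.8475 S between n3,n5
  Y(R11) = 0.2933 S between n0,n3
  Y(R12) = 0.001626 S between n1,n3
  Y(R13) = 0.5435 S between n2,n3
  Y(R14) = 0.8130 S between n2,n1
  Y(R15) = 0.4587 S between n5,n2
  Y(R16) = 0.0006024 S between n5,n3
  Ix: injects 0.0373 A into n4 (from n5)
Assemble and solve the 6×6 MNA system:
  V(n1)=0.06817  V(n2)=0.02868  V(n3)=0.007685  V(n4)=11.58  V(n5)=-0.007860  V(n6)=0.06294

R_eq = 310.7 Ω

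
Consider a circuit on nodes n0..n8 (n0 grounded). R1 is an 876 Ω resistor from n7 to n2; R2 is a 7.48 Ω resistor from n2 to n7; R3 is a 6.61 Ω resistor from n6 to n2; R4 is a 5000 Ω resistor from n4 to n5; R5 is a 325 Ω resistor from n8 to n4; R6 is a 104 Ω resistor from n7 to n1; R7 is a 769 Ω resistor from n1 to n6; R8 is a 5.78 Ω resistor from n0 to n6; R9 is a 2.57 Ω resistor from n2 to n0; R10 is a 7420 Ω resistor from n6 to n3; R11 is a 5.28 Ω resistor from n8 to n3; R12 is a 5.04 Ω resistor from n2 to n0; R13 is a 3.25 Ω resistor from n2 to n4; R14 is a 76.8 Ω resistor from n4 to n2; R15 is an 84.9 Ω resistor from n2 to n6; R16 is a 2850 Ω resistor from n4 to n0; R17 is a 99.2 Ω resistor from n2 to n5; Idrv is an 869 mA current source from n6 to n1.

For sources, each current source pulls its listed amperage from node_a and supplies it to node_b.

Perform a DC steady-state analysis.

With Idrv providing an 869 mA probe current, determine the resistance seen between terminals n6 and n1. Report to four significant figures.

R_eq = 99.88 Ω

MNA unknowns: 8 node voltages V₁..V_8
R1: Y=0.001142 on G[7,2]
R2: Y=0.1337 on G[2,7]
R3: Y=0.1513 on G[6,2]
R4: Y=0.0002000 on G[4,5]
R5: Y=0.003077 on G[8,4]
R6: Y=0.009615 on G[7,1]
R7: Y=0.001300 on G[1,6]
R8: Y=0.1730 on G[0,6]
R9: Y=0.3891 on G[2,0]
R10: Y=0.0001348 on G[6,3]
R11: Y=0.1894 on G[8,3]
R12: Y=0.1984 on G[2,0]
R13: Y=0.3077 on G[2,4]
R14: Y=0.01302 on G[4,2]
R15: Y=0.01178 on G[2,6]
R16: Y=0.0003509 on G[4,0]
R17: Y=0.01008 on G[2,5]
Idrv: z[6]−=0.869, z[1]+=0.869
solve → V1=84.83, V2=0.5792, V3=0.4690, V4=0.5775, V5=0.5791, V6=-1.968, V7=6.187, V8=0.4708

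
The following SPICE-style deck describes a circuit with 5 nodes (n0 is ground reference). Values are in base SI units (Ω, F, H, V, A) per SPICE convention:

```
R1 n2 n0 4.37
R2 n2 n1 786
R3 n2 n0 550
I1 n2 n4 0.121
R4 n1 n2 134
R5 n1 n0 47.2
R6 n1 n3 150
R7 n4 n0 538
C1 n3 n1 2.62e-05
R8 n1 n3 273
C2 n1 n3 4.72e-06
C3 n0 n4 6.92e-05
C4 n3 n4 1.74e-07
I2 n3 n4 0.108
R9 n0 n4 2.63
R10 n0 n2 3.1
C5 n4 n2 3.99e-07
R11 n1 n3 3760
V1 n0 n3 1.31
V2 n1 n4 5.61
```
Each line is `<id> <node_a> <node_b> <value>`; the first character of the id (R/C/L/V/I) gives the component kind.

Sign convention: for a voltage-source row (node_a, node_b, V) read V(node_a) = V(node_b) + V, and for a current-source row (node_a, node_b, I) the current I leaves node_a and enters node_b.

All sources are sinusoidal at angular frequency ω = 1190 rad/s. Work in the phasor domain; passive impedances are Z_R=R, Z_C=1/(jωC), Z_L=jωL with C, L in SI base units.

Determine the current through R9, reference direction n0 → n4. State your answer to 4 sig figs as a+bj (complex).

MNA unknowns: 4 node voltages V₁..V_4 plus 2 source currents (V1, V2)
R1: Y=0.2288+0.000j on G[2,0]
R2: Y=0.001272+0.000j on G[2,1]
R3: Y=0.001818+0.000j on G[2,0]
I1: z[2]−=0.121, z[4]+=0.121
R4: Y=0.007463+0.000j on G[1,2]
R5: Y=0.02119+0.000j on G[1,0]
R6: Y=0.006667+0.000j on G[1,3]
R7: Y=0.001859+0.000j on G[4,0]
C1: Y=0.000+0.03118j on G[3,1]
R8: Y=0.003663+0.000j on G[1,3]
C2: Y=0.000+0.005617j on G[1,3]
C3: Y=0.000+0.08235j on G[0,4]
C4: Y=0.000+0.0002071j on G[3,4]
I2: z[3]−=0.108, z[4]+=0.108
R9: Y=0.3802+0.000j on G[0,4]
R10: Y=0.3226+0.000j on G[0,2]
C5: Y=0.000+0.0004748j on G[4,2]
R11: Y=0.0002660+0.000j on G[1,3]
V1: row V0−V3=1.31, i_V1 at 0,3
V2: row V1−V4=5.61, i_V2 at 1,4
solve → V1=5.422-0.5503j, V2=-0.1306-0.008602j, V3=-1.310+0.000j, V4=-0.1875-0.5503j
aux → i_V1=0.01630-0.2421j, i_V2=-0.2550-0.2255j

0.07131+0.2092j A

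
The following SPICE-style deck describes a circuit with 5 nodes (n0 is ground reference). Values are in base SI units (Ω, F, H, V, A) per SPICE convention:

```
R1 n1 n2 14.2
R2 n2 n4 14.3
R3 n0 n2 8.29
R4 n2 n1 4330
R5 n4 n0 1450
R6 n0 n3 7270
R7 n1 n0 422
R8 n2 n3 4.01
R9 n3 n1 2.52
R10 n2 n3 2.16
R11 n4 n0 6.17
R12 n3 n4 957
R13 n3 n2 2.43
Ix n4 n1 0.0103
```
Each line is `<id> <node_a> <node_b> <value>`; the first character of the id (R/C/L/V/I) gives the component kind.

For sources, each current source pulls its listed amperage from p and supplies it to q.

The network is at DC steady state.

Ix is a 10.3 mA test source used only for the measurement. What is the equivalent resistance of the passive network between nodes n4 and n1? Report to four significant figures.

R_eq = 9.755 Ω

MNA unknowns: 4 node voltages V₁..V_4
R1: Y=0.07042 on G[1,2]
R2: Y=0.06993 on G[2,4]
R3: Y=0.1206 on G[0,2]
R4: Y=0.0002309 on G[2,1]
R5: Y=0.0006897 on G[4,0]
R6: Y=0.0001376 on G[0,3]
R7: Y=0.002370 on G[1,0]
R8: Y=0.2494 on G[2,3]
R9: Y=0.3968 on G[3,1]
R10: Y=0.4630 on G[2,3]
R11: Y=0.1621 on G[4,0]
R12: Y=0.001045 on G[3,4]
R13: Y=0.4115 on G[3,2]
Ix: z[4]−=0.0103, z[1]+=0.0103
solve → V1=0.06894, V2=0.04115, V3=0.04834, V4=-0.03154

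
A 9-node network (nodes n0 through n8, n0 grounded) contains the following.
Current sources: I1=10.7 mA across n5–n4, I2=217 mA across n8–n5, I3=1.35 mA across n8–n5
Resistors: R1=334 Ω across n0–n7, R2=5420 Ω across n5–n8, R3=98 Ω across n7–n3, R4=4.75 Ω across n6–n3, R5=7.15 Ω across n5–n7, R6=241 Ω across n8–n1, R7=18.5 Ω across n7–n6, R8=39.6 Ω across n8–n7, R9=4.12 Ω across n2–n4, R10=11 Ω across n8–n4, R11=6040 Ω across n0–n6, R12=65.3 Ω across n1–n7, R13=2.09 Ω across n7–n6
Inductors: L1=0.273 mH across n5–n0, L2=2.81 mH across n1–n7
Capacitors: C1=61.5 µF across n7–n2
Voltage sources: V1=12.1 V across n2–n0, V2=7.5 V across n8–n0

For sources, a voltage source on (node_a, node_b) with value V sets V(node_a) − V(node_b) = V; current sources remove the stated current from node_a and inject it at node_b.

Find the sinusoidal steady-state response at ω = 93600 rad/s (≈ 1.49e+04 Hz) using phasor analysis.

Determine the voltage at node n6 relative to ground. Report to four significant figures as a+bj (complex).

12.18+0.01821j V

Element admittances at ω=93600 rad/s:
  I1: injects 0.0107 A into n4 (from n5)
  Y(R1) = 0.002994+0.000j S between n0,n7
  Y(R2) = 0.0001845+0.000j S between n5,n8
  Y(L1) = 0.000-0.03913j S between n5,n0
  Y(R3) = 0.01020+0.000j S between n7,n3
  Y(R4) = 0.2105+0.000j S between n6,n3
  I2: injects 0.217 A into n5 (from n8)
  Y(R5) = 0.1399+0.000j S between n5,n7
  Y(R6) = 0.004149+0.000j S between n8,n1
  Y(R7) = 0.05405+0.000j S between n7,n6
  Y(R8) = 0.02525+0.000j S between n8,n7
  Y(R9) = 0.2427+0.000j S between n2,n4
  Y(R10) = 0.09091+0.000j S between n8,n4
  Y(L2) = 0.000-0.003802j S between n1,n7
  Y(R11) = 0.0001656+0.000j S between n0,n6
  Y(C1) = 0.000+5.756j S between n7,n2
  Y(R12) = 0.01531+0.000j S between n1,n7
  I3: injects 0.00135 A into n5 (from n8)
  Y(R13) = 0.4785+0.000j S between n7,n6
  V1: constraint V(n2)−V(n0) = 12.1
  V2: constraint V(n8)−V(n0) = 7.5
Assemble and solve the 10×10 MNA system:
  V(n1)=11.22-0.1735j  V(n2)=12.10+0.000j  V(n3)=12.18+0.01821j  V(n4)=10.88+0.000j  V(n5)=12.67+3.558j  V(n6)=12.18+0.01821j  V(n7)=12.19+0.01821j  V(n8)=7.500+0.000j
  i(V1)=-0.4013+0.4953j  i(V2)=0.2235+0.0003965j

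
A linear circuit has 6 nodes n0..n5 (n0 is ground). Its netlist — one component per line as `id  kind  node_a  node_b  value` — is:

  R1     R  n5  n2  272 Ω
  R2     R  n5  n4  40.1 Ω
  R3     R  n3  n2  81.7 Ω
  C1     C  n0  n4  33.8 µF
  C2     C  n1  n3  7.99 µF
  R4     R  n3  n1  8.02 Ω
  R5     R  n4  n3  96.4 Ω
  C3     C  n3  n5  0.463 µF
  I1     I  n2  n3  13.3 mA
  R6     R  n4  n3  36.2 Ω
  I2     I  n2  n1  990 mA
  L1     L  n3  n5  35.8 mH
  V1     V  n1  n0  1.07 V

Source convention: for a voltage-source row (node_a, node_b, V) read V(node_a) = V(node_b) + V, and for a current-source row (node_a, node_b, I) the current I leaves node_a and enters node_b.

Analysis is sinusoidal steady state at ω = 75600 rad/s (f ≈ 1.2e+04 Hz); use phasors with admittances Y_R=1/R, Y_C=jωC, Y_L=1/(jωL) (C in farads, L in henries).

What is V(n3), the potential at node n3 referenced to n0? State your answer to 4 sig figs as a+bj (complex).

Element admittances at ω=75600 rad/s:
  Y(R1) = 0.003676+0.000j S between n5,n2
  Y(R2) = 0.02494+0.000j S between n5,n4
  Y(R3) = 0.01224+0.000j S between n3,n2
  Y(C1) = 0.000+2.555j S between n0,n4
  Y(C2) = 0.000+0.6040j S between n1,n3
  Y(R4) = 0.1247+0.000j S between n3,n1
  Y(R5) = 0.01037+0.000j S between n4,n3
  Y(C3) = 0.000+0.03500j S between n3,n5
  I1: injects 0.0133 A into n3 (from n2)
  Y(R6) = 0.02762+0.000j S between n4,n3
  I2: injects 0.99 A into n1 (from n2)
  Y(L1) = 0.000-0.0003695j S between n3,n5
  V1: constraint V(n1)−V(n0) = 1.07
Assemble and solve the 6×6 MNA system:
  V(n1)=1.070+0.000j  V(n2)=-63.48+2.267j  V(n3)=0.4837+1.395j  V(n4)=0.07049+0.02895j  V(n5)=-3.526+5.170j
  i(V1)=0.07399-0.1801j

0.4837+1.395j V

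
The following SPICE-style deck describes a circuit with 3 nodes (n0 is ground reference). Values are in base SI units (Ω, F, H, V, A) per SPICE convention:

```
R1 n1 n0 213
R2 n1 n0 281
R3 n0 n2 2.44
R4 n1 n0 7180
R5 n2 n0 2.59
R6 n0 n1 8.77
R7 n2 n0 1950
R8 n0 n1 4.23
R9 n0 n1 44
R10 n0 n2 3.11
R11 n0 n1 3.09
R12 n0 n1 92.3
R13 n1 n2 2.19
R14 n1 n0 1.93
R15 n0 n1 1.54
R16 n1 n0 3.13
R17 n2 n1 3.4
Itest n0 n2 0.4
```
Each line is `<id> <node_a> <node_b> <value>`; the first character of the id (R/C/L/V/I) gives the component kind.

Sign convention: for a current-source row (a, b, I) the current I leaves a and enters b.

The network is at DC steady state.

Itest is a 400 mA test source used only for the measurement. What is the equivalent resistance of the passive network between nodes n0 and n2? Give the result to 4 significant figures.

Apply KCL at each of the 2 non-ground nodes and solve the resulting linear system.
Node n1: branches {R1, R2, R4, R6, R8, R9, R11, R12, R13, R14, R15, R16, R17} → V_1 = 0.06059
Node n2: branches {R3, R5, R7, R10, R13, R17, Itest} → V_2 = 0.2384

R_eq = 0.5960 Ω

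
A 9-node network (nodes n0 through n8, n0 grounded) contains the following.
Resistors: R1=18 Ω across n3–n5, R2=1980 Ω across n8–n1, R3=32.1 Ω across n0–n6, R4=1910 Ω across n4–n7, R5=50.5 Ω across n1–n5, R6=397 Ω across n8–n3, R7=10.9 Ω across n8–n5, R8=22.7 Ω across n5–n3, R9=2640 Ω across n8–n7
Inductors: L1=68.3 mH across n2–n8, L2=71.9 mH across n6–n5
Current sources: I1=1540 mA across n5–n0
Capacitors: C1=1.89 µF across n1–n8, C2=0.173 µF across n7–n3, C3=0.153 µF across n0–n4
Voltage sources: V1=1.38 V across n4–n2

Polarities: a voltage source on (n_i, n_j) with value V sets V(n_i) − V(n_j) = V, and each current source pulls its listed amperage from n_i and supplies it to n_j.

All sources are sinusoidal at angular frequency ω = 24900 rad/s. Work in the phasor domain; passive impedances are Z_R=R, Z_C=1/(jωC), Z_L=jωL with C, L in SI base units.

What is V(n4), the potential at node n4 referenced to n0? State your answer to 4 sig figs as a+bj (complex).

-93.60+252.5j V

Element admittances at ω=24900 rad/s:
  Y(R1) = 0.05556+0.000j S between n3,n5
  Y(R2) = 0.0005051+0.000j S between n8,n1
  Y(R3) = 0.03115+0.000j S between n0,n6
  Y(L1) = 0.000-0.0005880j S between n2,n8
  Y(L2) = 0.000-0.0005586j S between n6,n5
  Y(R4) = 0.0005236+0.000j S between n4,n7
  Y(R5) = 0.01980+0.000j S between n1,n5
  I1: injects 1.54 A into n0 (from n5)
  Y(C1) = 0.000+0.04706j S between n1,n8
  Y(R6) = 0.002519+0.000j S between n8,n3
  Y(R7) = 0.09174+0.000j S between n8,n5
  Y(C2) = 0.000+0.004308j S between n7,n3
  Y(R8) = 0.04405+0.000j S between n5,n3
  Y(R9) = 0.0003788+0.000j S between n8,n7
  Y(C3) = 0.000+0.003810j S between n0,n4
  V1: constraint V(n4)−V(n2) = 1.38
Assemble and solve the 9×9 MNA system:
  V(n1)=-649.7-1024j  V(n2)=-94.98+252.5j  V(n3)=-655.3-1017j  V(n4)=-93.60+252.5j  V(n5)=-656.9-1023j  V(n6)=-18.55+11.45j  V(n7)=-494.6-1052j  V(n8)=-649.8-1027j
  i(V1)=0.7521-0.3262j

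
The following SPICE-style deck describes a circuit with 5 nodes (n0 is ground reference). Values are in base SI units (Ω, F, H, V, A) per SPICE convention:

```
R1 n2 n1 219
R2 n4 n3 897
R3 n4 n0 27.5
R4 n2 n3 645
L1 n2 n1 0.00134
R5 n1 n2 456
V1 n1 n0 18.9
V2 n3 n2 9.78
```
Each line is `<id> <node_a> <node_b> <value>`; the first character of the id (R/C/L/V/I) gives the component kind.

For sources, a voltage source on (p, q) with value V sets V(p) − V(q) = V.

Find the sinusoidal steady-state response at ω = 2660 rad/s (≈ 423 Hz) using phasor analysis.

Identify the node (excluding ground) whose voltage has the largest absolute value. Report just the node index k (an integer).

3

MNA unknowns: 4 node voltages V₁..V_4 plus 2 source currents (V1, V2)
R1: Y=0.004566+0.000j on G[2,1]
R2: Y=0.001115+0.000j on G[4,3]
R3: Y=0.03636+0.000j on G[4,0]
R4: Y=0.001550+0.000j on G[2,3]
L1: Y=0.000-0.2806j on G[2,1]
R5: Y=0.002193+0.000j on G[1,2]
V1: row V1−V0=18.9, i_V1 at 1,0
V2: row V3−V2=9.78, i_V2 at 3,2
solve → V1=18.90+0.000j, V2=18.90-0.1105j, V3=28.68-0.1105j, V4=0.8530-0.003287j
aux → i_V1=-0.03102+0.0001195j, i_V2=-0.04618+0.0001195j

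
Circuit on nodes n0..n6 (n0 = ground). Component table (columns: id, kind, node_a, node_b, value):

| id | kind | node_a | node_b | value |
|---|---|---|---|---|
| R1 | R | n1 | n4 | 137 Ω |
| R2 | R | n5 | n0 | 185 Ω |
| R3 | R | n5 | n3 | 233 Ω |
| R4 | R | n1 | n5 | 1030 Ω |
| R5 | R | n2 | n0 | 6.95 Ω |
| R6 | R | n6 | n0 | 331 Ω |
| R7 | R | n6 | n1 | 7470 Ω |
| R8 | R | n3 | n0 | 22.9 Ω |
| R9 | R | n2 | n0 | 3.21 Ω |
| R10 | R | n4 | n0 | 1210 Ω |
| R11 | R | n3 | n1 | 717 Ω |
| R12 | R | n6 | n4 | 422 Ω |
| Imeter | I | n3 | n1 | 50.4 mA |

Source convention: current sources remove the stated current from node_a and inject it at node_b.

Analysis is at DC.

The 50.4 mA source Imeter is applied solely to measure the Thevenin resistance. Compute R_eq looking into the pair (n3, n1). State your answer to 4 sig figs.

R_eq = 256.7 Ω

Element admittances at DC:
  Y(R1) = 0.007299 S between n1,n4
  Y(R2) = 0.005405 S between n5,n0
  Y(R3) = 0.004292 S between n5,n3
  Y(R4) = 0.0009709 S between n1,n5
  Y(R5) = 0.1439 S between n2,n0
  Y(R6) = 0.003021 S between n6,n0
  Y(R7) = 0.0001339 S between n6,n1
  Y(R8) = 0.04367 S between n3,n0
  Y(R9) = 0.3115 S between n2,n0
  Y(R10) = 0.0008264 S between n4,n0
  Y(R11) = 0.001395 S between n3,n1
  Y(R12) = 0.002370 S between n6,n4
  Imeter: injects 0.0504 A into n1 (from n3)
Assemble and solve the 6×6 MNA system:
  V(n1)=12.34  V(n2)=0.000  V(n3)=-0.5956  V(n4)=9.579  V(n5)=0.8836  V(n6)=4.408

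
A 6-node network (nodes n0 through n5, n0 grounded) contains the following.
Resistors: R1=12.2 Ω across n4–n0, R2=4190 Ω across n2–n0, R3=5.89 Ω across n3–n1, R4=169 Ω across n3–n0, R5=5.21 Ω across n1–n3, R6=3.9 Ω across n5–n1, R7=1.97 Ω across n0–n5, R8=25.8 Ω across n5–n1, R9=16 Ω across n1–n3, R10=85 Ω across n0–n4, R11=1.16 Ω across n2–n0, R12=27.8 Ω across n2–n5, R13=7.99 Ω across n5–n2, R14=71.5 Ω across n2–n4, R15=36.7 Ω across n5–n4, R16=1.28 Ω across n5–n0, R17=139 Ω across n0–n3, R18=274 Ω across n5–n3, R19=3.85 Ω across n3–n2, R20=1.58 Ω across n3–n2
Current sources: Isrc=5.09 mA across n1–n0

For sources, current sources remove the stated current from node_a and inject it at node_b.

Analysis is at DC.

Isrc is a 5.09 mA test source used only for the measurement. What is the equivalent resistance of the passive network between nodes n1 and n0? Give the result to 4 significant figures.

MNA unknowns: 5 node voltages V₁..V_5
R1: Y=0.08197 on G[4,0]
R2: Y=0.0002387 on G[2,0]
R3: Y=0.1698 on G[3,1]
R4: Y=0.005917 on G[3,0]
R5: Y=0.1919 on G[1,3]
R6: Y=0.2564 on G[5,1]
R7: Y=0.5076 on G[0,5]
R8: Y=0.03876 on G[5,1]
R9: Y=0.06250 on G[1,3]
R10: Y=0.01176 on G[0,4]
R11: Y=0.8621 on G[2,0]
R12: Y=0.03597 on G[2,5]
R13: Y=0.1252 on G[5,2]
R14: Y=0.01399 on G[2,4]
R15: Y=0.02725 on G[5,4]
R16: Y=0.7812 on G[5,0]
R17: Y=0.007194 on G[0,3]
R18: Y=0.003650 on G[5,3]
R19: Y=0.2597 on G[3,2]
R20: Y=0.6329 on G[3,2]
Isrc: z[1]−=0.00509, z[0]+=0.00509
solve → V1=-0.01104, V2=-0.002617, V3=-0.005270, V4=-0.0006940, V5=-0.002094

R_eq = 2.169 Ω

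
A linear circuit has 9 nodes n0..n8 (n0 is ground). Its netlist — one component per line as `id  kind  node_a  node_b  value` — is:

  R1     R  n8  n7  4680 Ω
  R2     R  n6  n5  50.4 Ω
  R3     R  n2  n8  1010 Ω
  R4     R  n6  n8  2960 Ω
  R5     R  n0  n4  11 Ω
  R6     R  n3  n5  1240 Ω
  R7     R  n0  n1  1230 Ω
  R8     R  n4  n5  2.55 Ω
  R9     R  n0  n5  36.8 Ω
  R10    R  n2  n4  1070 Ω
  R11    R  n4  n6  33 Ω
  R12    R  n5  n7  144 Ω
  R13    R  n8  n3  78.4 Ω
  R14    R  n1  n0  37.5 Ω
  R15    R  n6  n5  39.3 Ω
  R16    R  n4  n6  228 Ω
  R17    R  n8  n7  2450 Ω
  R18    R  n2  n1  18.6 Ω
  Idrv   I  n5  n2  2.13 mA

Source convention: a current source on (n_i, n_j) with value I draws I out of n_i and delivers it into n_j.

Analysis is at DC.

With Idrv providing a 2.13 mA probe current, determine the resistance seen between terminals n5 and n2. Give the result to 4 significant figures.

Element admittances at DC:
  Y(R1) = 0.0002137 S between n8,n7
  Y(R2) = 0.01984 S between n6,n5
  Y(R3) = 0.0009901 S between n2,n8
  Y(R4) = 0.0003378 S between n6,n8
  Y(R5) = 0.09091 S between n0,n4
  Y(R6) = 0.0008065 S between n3,n5
  Y(R7) = 0.0008130 S between n0,n1
  Y(R8) = 0.3922 S between n4,n5
  Y(R9) = 0.02717 S between n0,n5
  Y(R10) = 0.0009346 S between n2,n4
  Y(R11) = 0.03030 S between n4,n6
  Y(R12) = 0.006944 S between n5,n7
  Y(R13) = 0.01276 S between n8,n3
  Y(R14) = 0.02667 S between n1,n0
  Y(R15) = 0.02545 S between n6,n5
  Y(R16) = 0.004386 S between n4,n6
  Y(R17) = 0.0004082 S between n8,n7
  Y(R18) = 0.05376 S between n2,n1
  Idrv: injects 0.00213 A into n2 (from n5)
Assemble and solve the 8×8 MNA system:
  V(n1)=0.07052  V(n2)=0.1066  V(n3)=0.02504  V(n4)=-0.01555  V(n5)=-0.01928  V(n6)=-0.01747  V(n7)=-0.01541  V(n8)=0.02784

R_eq = 59.08 Ω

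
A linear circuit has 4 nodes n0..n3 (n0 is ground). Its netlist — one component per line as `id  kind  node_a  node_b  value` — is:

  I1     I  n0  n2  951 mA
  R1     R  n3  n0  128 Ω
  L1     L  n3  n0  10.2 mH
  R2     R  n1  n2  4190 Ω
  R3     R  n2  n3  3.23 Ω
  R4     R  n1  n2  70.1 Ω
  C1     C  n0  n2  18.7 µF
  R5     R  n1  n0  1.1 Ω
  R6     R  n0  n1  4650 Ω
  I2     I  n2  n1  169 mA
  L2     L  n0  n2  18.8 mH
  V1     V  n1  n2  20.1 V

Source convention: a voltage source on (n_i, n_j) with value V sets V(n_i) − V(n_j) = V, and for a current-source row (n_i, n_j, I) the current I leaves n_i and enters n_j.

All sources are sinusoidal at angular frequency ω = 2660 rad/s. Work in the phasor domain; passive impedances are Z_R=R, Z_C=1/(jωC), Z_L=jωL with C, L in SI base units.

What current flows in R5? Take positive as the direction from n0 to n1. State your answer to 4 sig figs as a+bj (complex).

-1.170+0.09013j A

Element admittances at ω=2660 rad/s:
  I1: injects 0.951 A into n2 (from n0)
  Y(R1) = 0.007812+0.000j S between n3,n0
  Y(L1) = 0.000-0.03686j S between n3,n0
  Y(R2) = 0.0002387+0.000j S between n1,n2
  Y(R3) = 0.3096+0.000j S between n2,n3
  Y(R4) = 0.01427+0.000j S between n1,n2
  Y(C1) = 0.000+0.04974j S between n0,n2
  Y(R5) = 0.9091+0.000j S between n1,n0
  Y(R6) = 0.0002151+0.000j S between n0,n1
  I2: injects 0.169 A into n1 (from n2)
  Y(L2) = 0.000-0.02000j S between n0,n2
  V1: constraint V(n1)−V(n2) = 20.1
Assemble and solve the 4×4 MNA system:
  V(n1)=1.287-0.09914j  V(n2)=-18.81-0.09914j  V(n3)=-18.09-2.198j
  i(V1)=-1.293+0.09015j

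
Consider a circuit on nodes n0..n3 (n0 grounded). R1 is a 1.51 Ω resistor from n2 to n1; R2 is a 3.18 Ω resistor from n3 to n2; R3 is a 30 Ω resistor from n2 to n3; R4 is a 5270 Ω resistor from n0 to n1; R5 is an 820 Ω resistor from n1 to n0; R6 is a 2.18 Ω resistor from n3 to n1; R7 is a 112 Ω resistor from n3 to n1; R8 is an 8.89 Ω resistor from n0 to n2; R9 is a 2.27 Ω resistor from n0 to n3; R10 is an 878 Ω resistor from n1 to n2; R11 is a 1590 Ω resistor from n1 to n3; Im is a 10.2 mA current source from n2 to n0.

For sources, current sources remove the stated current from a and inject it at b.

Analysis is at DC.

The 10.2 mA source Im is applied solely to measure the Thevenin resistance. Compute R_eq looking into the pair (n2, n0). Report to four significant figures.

R_eq = 2.693 Ω

Apply KCL at each of the 3 non-ground nodes and solve the resulting linear system.
Node n1: branches {R1, R4, R5, R6, R7, R10, R11} → V_1 = -0.02272
Node n2: branches {R1, R2, R3, R8, R10, Im} → V_2 = -0.02746
Node n3: branches {R2, R3, R6, R7, R9, R11} → V_3 = -0.01607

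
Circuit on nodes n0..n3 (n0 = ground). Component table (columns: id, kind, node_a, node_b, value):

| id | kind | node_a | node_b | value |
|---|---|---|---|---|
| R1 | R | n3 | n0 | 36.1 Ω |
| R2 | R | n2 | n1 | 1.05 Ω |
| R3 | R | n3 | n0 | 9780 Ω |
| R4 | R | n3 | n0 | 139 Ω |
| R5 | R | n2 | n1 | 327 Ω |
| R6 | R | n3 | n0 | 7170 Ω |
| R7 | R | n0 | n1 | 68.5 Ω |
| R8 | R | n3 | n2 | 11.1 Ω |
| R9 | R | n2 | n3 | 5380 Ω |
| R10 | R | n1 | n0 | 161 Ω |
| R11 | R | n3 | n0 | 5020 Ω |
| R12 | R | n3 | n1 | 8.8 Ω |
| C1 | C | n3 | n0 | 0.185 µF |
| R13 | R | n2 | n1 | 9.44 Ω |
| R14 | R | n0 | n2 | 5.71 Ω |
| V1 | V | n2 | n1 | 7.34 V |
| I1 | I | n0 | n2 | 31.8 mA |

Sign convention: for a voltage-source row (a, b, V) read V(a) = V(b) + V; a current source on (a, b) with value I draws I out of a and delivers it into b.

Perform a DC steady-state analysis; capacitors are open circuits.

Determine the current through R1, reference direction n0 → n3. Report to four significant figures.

Element admittances at DC:
  Y(R1) = 0.02770 S between n3,n0
  Y(R2) = 0.9524 S between n2,n1
  Y(R3) = 0.0001022 S between n3,n0
  Y(R4) = 0.007194 S between n3,n0
  Y(R5) = 0.003058 S between n2,n1
  Y(R6) = 0.0001395 S between n3,n0
  Y(R7) = 0.01460 S between n0,n1
  Y(R8) = 0.09009 S between n3,n2
  Y(R9) = 0.0001859 S between n2,n3
  Y(R10) = 0.006211 S between n1,n0
  Y(R11) = 0.0001992 S between n3,n0
  Y(R12) = 0.1136 S between n3,n1
  Y(C1) = 0.000 S between n3,n0
  Y(R13) = 0.1059 S between n2,n1
  Y(R14) = 0.1751 S between n0,n2
  V1: constraint V(n2)−V(n1) = 7.34
  I1: injects 0.0318 A into n2 (from n0)
Assemble and solve the 4×4 MNA system:
  V(n1)=-5.979  V(n2)=1.361  V(n3)=-2.326
  i(V1)=-8.330

0.06443 A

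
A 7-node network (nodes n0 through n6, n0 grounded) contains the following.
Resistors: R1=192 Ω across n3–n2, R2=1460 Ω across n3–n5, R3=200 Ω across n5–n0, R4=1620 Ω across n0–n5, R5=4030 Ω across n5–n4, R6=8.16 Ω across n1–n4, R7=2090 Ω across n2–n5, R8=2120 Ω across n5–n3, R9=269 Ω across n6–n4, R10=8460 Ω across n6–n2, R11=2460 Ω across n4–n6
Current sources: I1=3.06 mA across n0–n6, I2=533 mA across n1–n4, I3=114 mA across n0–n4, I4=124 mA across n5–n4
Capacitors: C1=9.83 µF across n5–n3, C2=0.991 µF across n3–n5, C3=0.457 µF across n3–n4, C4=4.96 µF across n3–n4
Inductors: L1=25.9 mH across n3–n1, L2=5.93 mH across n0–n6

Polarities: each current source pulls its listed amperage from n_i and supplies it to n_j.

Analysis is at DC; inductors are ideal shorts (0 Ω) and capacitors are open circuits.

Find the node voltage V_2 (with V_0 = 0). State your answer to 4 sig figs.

MNA unknowns: 6 node voltages V₁..V_6 plus 2 source currents (L1, L2)
R1: Y=0.005208 on G[3,2]
R2: Y=0.0006849 on G[3,5]
I1: z[0]−=0.00306, z[6]+=0.00306
C1: Y=0.000 on G[5,3]
R3: Y=0.005000 on G[5,0]
C2: Y=0.000 on G[3,5]
I2: z[1]−=0.533, z[4]+=0.533
L1: row V3−V1=0, i_L1 at 3,1
I3: z[0]−=0.114, z[4]+=0.114
R4: Y=0.0006173 on G[0,5]
R5: Y=0.0002481 on G[5,4]
R6: Y=0.1225 on G[1,4]
R7: Y=0.0004785 on G[2,5]
R8: Y=0.0004717 on G[5,3]
R9: Y=0.003717 on G[6,4]
R10: Y=0.0001182 on G[6,2]
C3: Y=0.000 on G[3,4]
C4: Y=0.000 on G[3,4]
L2: row V0−V6=0, i_L2 at 0,6
R11: Y=0.0004065 on G[4,6]
I4: z[5]−=0.124, z[4]+=0.124
solve → V1=33.19, V2=29.10, V3=33.19, V4=38.11, V5=-8.296, V6=0.000
aux → i_L1=-0.06932, i_L2=-0.1637

29.10 V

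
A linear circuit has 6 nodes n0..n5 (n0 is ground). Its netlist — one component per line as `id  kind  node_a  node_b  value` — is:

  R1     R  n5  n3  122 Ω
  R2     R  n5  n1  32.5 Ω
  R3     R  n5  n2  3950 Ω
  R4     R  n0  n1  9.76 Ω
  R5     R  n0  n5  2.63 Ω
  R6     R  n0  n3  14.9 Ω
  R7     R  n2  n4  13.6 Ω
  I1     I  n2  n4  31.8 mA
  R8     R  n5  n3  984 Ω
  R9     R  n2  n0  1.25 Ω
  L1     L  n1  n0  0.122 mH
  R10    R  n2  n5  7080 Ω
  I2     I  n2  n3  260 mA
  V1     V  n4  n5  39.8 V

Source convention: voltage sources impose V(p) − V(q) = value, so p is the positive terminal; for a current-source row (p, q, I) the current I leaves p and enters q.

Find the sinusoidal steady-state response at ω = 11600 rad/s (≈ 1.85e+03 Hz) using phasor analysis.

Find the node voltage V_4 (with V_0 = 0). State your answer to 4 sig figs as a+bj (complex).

Element admittances at ω=11600 rad/s:
  Y(R1) = 0.008197+0.000j S between n5,n3
  Y(R2) = 0.03077+0.000j S between n5,n1
  Y(R3) = 0.0002532+0.000j S between n5,n2
  Y(R4) = 0.1025+0.000j S between n0,n1
  Y(R5) = 0.3802+0.000j S between n0,n5
  Y(R6) = 0.06711+0.000j S between n0,n3
  Y(R7) = 0.07353+0.000j S between n2,n4
  I1: injects 0.0318 A into n4 (from n2)
  Y(R8) = 0.001016+0.000j S between n5,n3
  Y(R9) = 0.8000+0.000j S between n2,n0
  Y(L1) = 0.000-0.7066j S between n1,n0
  Y(R10) = 0.0001412+0.000j S between n2,n5
  I2: injects 0.26 A into n3 (from n2)
  V1: constraint V(n4)−V(n5) = 39.8
Assemble and solve the 6×6 MNA system:
  V(n1)=-0.04242-0.2283j  V(n2)=2.556-0.001221j  V(n3)=2.751-0.001742j  V(n4)=34.37-0.01443j  V(n5)=-5.427-0.01443j
  i(V1)=-2.308+0.0009714j

34.37-0.01443j V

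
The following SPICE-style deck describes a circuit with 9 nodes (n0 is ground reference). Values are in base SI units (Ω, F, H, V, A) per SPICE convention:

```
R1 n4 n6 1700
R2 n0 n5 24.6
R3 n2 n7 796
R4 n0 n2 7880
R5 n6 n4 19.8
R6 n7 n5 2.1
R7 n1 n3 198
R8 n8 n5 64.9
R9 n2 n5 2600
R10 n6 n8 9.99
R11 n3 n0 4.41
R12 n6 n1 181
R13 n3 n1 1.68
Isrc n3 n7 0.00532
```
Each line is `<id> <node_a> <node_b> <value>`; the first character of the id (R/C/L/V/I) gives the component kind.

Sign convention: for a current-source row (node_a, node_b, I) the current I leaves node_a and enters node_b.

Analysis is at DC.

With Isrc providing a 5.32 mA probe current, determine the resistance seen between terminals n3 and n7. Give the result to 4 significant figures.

MNA unknowns: 8 node voltages V₁..V_8
R1: Y=0.0005882 on G[4,6]
R2: Y=0.04065 on G[0,5]
R3: Y=0.001256 on G[2,7]
R4: Y=0.0001269 on G[0,2]
R5: Y=0.05051 on G[6,4]
R6: Y=0.4762 on G[7,5]
R7: Y=0.005051 on G[1,3]
R8: Y=0.01541 on G[8,5]
R9: Y=0.0003846 on G[2,5]
R10: Y=0.1001 on G[6,8]
R11: Y=0.2268 on G[3,0]
R12: Y=0.005525 on G[6,1]
R13: Y=0.5952 on G[3,1]
Isrc: z[3]−=0.00532, z[7]+=0.00532
solve → V1=-0.02020, V2=0.1168, V3=-0.02109, V4=0.07705, V5=0.1173, V6=0.07705, V7=0.1284, V8=0.08242

R_eq = 28.11 Ω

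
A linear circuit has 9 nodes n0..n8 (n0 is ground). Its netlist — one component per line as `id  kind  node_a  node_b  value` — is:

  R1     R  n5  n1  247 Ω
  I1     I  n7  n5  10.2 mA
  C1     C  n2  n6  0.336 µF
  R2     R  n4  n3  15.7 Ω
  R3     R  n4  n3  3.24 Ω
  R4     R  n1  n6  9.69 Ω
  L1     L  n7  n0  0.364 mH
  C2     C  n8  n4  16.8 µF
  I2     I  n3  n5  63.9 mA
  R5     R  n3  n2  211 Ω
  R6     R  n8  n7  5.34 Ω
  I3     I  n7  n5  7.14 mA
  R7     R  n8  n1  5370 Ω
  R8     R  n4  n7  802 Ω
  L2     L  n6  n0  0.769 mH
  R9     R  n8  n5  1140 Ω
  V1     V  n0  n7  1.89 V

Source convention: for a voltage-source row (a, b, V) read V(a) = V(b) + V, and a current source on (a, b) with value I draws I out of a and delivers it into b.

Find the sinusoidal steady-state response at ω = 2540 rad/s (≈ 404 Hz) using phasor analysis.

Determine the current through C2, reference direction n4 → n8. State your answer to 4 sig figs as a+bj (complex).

-0.06215-0.0001097j A

Apply KCL at each of the 8 non-ground nodes and solve the resulting linear system.
Node n1: branches {R1, R4, R7} → V_1 = 0.6263+0.1216j
Node n2: branches {C1, R5} → V_2 = -1.996+1.821j
Node n3: branches {R2, R3, I2, R5} → V_3 = -2.302+1.461j
Node n4: branches {R2, R3, C2, R8} → V_4 = -2.134+1.456j
Node n5: branches {R1, I1, I2, I3, R9} → V_5 = 16.63+0.09998j
Node n6: branches {C1, R4, L2} → V_6 = 0.003548+0.1227j
Node n7: branches {I1, L1, R6, I3, R8, V1} → V_7 = -1.890+0.000j
Node n8: branches {C2, R6, R7, R9} → V_8 = -2.131+3.569e-06j
Source currents: i(V1)=0.06282+2.042j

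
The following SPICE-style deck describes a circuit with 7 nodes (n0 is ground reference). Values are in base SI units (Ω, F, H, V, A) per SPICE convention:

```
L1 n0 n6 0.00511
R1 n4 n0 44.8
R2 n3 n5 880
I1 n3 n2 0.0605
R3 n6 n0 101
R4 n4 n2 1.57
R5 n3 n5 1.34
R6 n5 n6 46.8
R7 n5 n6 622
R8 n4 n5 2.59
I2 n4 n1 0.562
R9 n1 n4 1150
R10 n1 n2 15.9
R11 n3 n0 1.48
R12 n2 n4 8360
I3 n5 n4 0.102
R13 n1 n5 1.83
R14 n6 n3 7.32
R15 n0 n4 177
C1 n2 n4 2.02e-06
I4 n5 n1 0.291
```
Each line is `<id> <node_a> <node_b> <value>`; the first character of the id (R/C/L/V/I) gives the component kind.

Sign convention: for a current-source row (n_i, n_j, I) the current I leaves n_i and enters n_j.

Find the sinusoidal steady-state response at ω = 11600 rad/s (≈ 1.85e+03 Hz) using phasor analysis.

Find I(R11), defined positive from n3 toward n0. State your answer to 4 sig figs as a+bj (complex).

0.01568+0.0004972j A

Apply KCL at each of the 6 non-ground nodes and solve the resulting linear system.
Node n1: branches {I2, R9, R10, R13, I4} → V_1 = 1.476-6.812e-05j
Node n2: branches {I1, R4, R10, R12, C1} → V_2 = -0.3049-0.007395j
Node n3: branches {R2, I1, R5, R11, R14} → V_3 = 0.02320+0.0007359j
Node n4: branches {R1, R4, R8, I2, R9, R12, I3, R15, C1} → V_4 = -0.5754+0.001829j
Node n5: branches {R2, R5, R6, R7, R8, I3, R13, I4} → V_5 = 0.1230+0.0007721j
Node n6: branches {L1, R3, R6, R7, R14} → V_6 = 0.03496+0.004177j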